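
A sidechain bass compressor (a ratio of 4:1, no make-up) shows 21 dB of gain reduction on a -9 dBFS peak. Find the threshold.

-37 dBFS

Input is 28 dB above T (since output overshoot × R = input overshoot: (-30 − T)·4 = -9 − T gives T = -37 dBFS).
Check: -37 + (-9 − (-37))/4 = -37 + 7 = -30 dBFS. ✓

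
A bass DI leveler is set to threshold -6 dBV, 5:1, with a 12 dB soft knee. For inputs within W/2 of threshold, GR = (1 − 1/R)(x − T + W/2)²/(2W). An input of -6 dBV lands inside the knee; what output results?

x − T + W/2 = -6 − (-6) + 6 = 6.
GR = (1 − 1/5) × 6² / 24 = 0.8 × 36 / 24 = 1.2 dB.
Output = -6 − 1.2 = -7.2 dBV.

-7.2 dBV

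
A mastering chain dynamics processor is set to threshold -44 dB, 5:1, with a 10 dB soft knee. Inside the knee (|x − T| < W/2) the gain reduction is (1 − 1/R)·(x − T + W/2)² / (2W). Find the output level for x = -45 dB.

x − T + W/2 = -45 − (-44) + 5 = 4.
GR = (1 − 1/5) × 4² / 20 = 0.8 × 16 / 20 = 0.64 dB.
Output = -45 − 0.64 = -45.64 dB.

-45.64 dB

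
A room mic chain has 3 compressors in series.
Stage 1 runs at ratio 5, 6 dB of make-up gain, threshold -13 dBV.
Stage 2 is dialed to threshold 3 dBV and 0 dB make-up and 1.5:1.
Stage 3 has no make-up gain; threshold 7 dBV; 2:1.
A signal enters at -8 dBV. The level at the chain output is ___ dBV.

-6 dBV

Stage 1: -8 dBV is 5 dB over -13 dBV; at 5:1 that becomes 1 dB over, giving -12 dBV; +6 dB make-up → -6 dBV.
Stage 2: -6 dBV is at or below the 3 dBV threshold — no compression; output -6 dBV.
Stage 3: -6 dBV ≤ 7 dBV, so stage 3 doesn't engage; output -6 dBV.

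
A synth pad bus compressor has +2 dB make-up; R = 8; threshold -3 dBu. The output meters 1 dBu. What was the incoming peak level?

13 dBu

Before make-up, the level was 1 − 2 = -1 dBu.
Post-compression overshoot = -1 − (-3) = 2 dB.
Input overshoot = R × output overshoot = 16 dB → input = -3 + 16 = 13 dBu.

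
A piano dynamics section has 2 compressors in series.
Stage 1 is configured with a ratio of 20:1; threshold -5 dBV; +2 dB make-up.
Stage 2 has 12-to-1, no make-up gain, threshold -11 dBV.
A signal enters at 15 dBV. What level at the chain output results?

Stage 1: 15 dBV is 20 dB over -5 dBV; at 20:1 that becomes 1 dB over, giving -4 dBV; +2 dB make-up → -2 dBV.
Stage 2: overshoot 9 dB → 9/12 = 0.75 dB → -10.25 dBV.

-10.25 dBV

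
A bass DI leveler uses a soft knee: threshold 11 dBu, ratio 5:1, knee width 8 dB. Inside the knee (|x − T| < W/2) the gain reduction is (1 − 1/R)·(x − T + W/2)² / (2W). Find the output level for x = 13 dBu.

11.2 dBu

x − T + W/2 = 13 − 11 + 4 = 6.
GR = (1 − 1/5) × 6² / 16 = 0.8 × 36 / 16 = 1.8 dB.
Output = 13 − 1.8 = 11.2 dBu.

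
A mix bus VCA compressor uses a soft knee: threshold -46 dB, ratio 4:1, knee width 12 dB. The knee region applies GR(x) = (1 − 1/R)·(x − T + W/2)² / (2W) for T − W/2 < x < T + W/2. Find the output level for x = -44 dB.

x − T + W/2 = -44 − (-46) + 6 = 8.
GR = (1 − 1/4) × 8² / 24 = 0.75 × 64 / 24 = 2 dB.
Output = -44 − 2 = -46 dB.

-46 dB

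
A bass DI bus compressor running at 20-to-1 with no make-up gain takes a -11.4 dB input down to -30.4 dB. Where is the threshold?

-31.4 dB

Input is 20 dB above T (since output overshoot × R = input overshoot: (-30.4 − T)·20 = -11.4 − T gives T = -31.4 dB).
Check: -31.4 + (-11.4 − (-31.4))/20 = -31.4 + 1 = -30.4 dB. ✓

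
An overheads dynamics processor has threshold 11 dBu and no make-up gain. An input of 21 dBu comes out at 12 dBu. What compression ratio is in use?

Input overshoot = 21 − 11 = 10 dB; output overshoot = 12 − 11 = 1 dB.
Ratio = 10 / 1 = 10.

10:1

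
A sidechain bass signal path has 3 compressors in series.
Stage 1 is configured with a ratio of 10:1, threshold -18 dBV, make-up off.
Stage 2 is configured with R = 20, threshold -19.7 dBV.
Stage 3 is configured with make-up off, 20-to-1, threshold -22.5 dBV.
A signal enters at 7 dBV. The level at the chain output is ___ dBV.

Stage 1: 25 dB above -18 dBV, reduced 10:1 to 2.5 dB above → -15.5 dBV.
Stage 2: overshoot 4.2 dB → 4.2/20 = 0.21 dB → -19.49 dBV.
Stage 3: overshoot 3.01 dB → 3.01/20 = 0.1505 dB → -22.3495 dBV.

-22.3495 dBV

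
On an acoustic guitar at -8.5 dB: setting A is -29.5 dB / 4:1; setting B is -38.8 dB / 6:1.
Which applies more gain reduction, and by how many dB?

B, by 9.5 dB

A: overshoot 21 dB → output overshoot 5.25 dB → GR 15.75 dB.
B: overshoot 30.3 dB → output overshoot 5.05 dB → GR 25.25 dB.
B reduces 9.5 dB more.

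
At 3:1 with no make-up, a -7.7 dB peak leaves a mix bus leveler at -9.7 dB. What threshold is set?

-10.7 dB

Input is 3 dB above T (since output overshoot × R = input overshoot: (-9.7 − T)·3 = -7.7 − T gives T = -10.7 dB).
Check: -10.7 + (-7.7 − (-10.7))/3 = -10.7 + 1 = -9.7 dB. ✓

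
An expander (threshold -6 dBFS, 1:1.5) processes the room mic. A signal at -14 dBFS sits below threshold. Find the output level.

-18 dBFS

The input is 8 dB below the -6 dBFS threshold.
A 1:1.5 expander multiplies undershoot by 1.5: 8 × 1.5 = 12 dB below threshold.
Output = -6 − 12 = -18 dBFS.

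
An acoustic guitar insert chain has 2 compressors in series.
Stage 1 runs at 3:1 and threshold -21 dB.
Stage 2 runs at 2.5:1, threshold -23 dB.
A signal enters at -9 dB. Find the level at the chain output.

-20.6 dB

Stage 1: 12 dB above -21 dB, reduced 3:1 to 4 dB above → -17 dB.
Stage 2: 6 dB above -23 dB, reduced 2.5:1 to 2.4 dB above → -20.6 dB.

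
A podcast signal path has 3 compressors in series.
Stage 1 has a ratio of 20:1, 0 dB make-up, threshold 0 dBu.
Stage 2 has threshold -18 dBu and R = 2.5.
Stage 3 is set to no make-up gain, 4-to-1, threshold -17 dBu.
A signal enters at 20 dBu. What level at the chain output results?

Stage 1: 20 dBu is 20 dB over 0 dBu; at 20:1 that becomes 1 dB over, giving 1 dBu.
Stage 2: 19 dB above -18 dBu, reduced 2.5:1 to 7.6 dB above → -10.4 dBu.
Stage 3: overshoot 6.6 dB → 6.6/4 = 1.65 dB → -15.35 dBu.

-15.35 dBu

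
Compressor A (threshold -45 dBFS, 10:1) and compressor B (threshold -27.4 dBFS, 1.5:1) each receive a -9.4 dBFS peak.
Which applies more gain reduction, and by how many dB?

A, by 26.04 dB

A: 35.6 dB over, compressed to 3.56 dB over, so 32.04 dB of GR.
B: 18 dB over, compressed to 12 dB over, so 6 dB of GR.
A applies 26.04 dB more gain reduction.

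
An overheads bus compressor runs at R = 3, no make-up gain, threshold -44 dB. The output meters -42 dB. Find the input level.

That's 2 dB above the -44 dB threshold.
Input overshoot = R × output overshoot = 6 dB → input = -44 + 6 = -38 dB.

-38 dB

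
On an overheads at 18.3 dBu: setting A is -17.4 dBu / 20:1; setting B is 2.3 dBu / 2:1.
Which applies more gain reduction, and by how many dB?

A: GR = 35.7 − 35.7/20 = 33.915 dB.
B: GR = 16 − 16/2 = 8 dB.
Difference: 25.915 dB in favour of A.

A, by 25.915 dB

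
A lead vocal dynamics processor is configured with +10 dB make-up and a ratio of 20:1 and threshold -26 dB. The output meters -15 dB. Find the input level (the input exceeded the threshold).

Before make-up, the level was -15 − 10 = -25 dB.
Post-compression overshoot = -25 − (-26) = 1 dB.
Input overshoot = R × output overshoot = 20 dB → input = -26 + 20 = -6 dB.

-6 dB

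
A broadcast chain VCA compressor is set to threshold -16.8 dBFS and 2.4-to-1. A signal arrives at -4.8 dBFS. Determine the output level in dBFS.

The input is 12 dB above the -16.8 dBFS threshold.
The 12 dB excess becomes 5 dB after 2.4:1 reduction.
So the level is -16.8 + 5 = -11.8 dBFS.

-11.8 dBFS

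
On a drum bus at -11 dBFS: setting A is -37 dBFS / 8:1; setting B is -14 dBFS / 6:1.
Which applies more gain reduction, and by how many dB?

A, by 20.25 dB

A: 26 dB over, compressed to 3.25 dB over, so 22.75 dB of GR.
B: 3 dB over, compressed to 0.5 dB over, so 2.5 dB of GR.
A applies 20.25 dB more gain reduction.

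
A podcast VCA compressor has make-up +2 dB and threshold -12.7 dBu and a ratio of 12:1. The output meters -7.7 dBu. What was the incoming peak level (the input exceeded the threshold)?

Before make-up, the level was -7.7 − 2 = -9.7 dBu.
That's 3 dB above the -12.7 dBu threshold.
Undo the ratio: input overshoot = 3 × 12 = 36 dB, giving input = 23.3 dBu.

23.3 dBu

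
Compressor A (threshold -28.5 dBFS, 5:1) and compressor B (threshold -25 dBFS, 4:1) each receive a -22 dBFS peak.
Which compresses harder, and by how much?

A: 6.5 dB over, compressed to 1.3 dB over, so 5.2 dB of GR.
B: 3 dB over, compressed to 0.75 dB over, so 2.25 dB of GR.
A reduces 2.95 dB more.

A, by 2.95 dB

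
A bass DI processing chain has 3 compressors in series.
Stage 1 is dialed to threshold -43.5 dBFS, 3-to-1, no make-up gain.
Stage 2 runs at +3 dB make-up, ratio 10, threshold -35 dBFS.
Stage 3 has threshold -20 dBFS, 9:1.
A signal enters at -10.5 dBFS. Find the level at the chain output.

Stage 1: 33 dB above -43.5 dBFS, reduced 3:1 to 11 dB above → -32.5 dBFS.
Stage 2: overshoot 2.5 dB → 2.5/10 = 0.25 dB → -34.75 dBFS; +3 dB make-up → -31.75 dBFS.
Stage 3: -31.75 dBFS is at or below the -20 dBFS threshold — no compression; output -31.75 dBFS.

-31.75 dBFS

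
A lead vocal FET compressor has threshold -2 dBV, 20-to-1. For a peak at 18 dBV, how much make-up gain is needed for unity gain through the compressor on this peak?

The peak compresses to -2 + 20/20 = -1 dBV.
To reach 18 dBV requires 18 − (-1) = 19 dB of make-up.

19 dB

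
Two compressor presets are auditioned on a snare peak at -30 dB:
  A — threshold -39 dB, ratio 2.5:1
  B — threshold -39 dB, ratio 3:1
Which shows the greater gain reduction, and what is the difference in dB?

A: 9 dB over, compressed to 3.6 dB over, so 5.4 dB of GR.
B: 9 dB over, compressed to 3 dB over, so 6 dB of GR.
Difference: 0.6 dB in favour of B.

B, by 0.6 dB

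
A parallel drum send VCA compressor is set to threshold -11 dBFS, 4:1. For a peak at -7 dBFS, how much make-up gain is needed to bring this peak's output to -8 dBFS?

Overshoot 4 dB → 4/4 = 1 dB after compression, so the compressed level is -11 + 1 = -10 dBFS.
Make-up = target − compressed = -8 − (-10) = 2 dB.

2 dB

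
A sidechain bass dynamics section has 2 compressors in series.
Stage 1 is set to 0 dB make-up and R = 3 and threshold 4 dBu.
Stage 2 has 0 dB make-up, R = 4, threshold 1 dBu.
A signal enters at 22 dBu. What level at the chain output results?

3.25 dBu

Stage 1: 22 dBu is 18 dB over 4 dBu; at 3:1 that becomes 6 dB over, giving 10 dBu.
Stage 2: 10 dBu is 9 dB over 1 dBu; at 4:1 that becomes 2.25 dB over, giving 3.25 dBu.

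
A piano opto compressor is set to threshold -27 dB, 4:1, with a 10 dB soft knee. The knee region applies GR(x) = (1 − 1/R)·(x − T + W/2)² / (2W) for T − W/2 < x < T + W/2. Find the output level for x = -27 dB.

-27.9375 dB

x − T + W/2 = -27 − (-27) + 5 = 5.
GR = (1 − 1/4) × 5² / 20 = 0.75 × 25 / 20 = 0.9375 dB.
Output = -27 − 0.9375 = -27.9375 dB.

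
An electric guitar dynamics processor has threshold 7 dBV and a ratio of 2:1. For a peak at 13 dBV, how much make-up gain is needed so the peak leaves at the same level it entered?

3 dB

The peak compresses to 7 + 6/2 = 10 dBV.
To reach 13 dBV requires 13 − 10 = 3 dB of make-up.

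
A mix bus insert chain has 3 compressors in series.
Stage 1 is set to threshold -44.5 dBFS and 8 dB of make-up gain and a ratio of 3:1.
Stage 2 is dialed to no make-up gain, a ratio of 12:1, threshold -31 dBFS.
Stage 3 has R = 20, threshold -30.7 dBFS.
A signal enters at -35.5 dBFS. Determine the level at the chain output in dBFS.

Stage 1: -35.5 dBFS is 9 dB over -44.5 dBFS; at 3:1 that becomes 3 dB over, giving -41.5 dBFS; +8 dB make-up → -33.5 dBFS.
Stage 2: -33.5 dBFS ≤ -31 dBFS, so stage 2 doesn't engage; output -33.5 dBFS.
Stage 3: below threshold (-33.5 ≤ -30.7); passes unchanged; output -33.5 dBFS.

-33.5 dBFS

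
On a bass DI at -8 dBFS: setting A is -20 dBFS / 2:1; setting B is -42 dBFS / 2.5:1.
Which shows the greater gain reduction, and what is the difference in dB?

B, by 14.4 dB

A: 12 dB over, compressed to 6 dB over, so 6 dB of GR.
B: 34 dB over, compressed to 13.6 dB over, so 20.4 dB of GR.
Difference: 14.4 dB in favour of B.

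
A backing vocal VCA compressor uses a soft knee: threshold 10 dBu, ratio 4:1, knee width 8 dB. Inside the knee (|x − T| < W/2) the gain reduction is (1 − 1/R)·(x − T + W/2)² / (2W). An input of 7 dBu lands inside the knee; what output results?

x − T + W/2 = 7 − 10 + 4 = 1.
GR = (1 − 1/4) × 1² / 16 = 0.75 × 1 / 16 = 0.046875 dB.
Output = 7 − 0.046875 = 6.953125 dBu.

6.953125 dBu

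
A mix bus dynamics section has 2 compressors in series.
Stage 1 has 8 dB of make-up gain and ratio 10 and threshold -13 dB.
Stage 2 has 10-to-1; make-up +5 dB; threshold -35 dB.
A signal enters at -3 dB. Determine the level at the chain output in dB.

Stage 1: 10 dB above -13 dB, reduced 10:1 to 1 dB above → -12 dB; +8 dB make-up → -4 dB.
Stage 2: -4 dB is 31 dB over -35 dB; at 10:1 that becomes 3.1 dB over, giving -31.9 dB; +5 dB make-up → -26.9 dB.

-26.9 dB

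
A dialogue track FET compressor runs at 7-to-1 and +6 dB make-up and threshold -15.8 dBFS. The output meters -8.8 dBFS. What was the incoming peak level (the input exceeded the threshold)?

Stripping the +6 dB make-up gives -14.8 dBFS at the gain stage.
The compressed level sits -14.8 − (-15.8) = 1 dB over threshold.
Undo the ratio: input overshoot = 1 × 7 = 7 dB, giving input = -8.8 dBFS.

-8.8 dBFS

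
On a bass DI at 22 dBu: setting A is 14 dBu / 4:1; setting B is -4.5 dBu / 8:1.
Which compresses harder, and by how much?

A: overshoot 8 dB → output overshoot 2 dB → GR 6 dB.
B: overshoot 26.5 dB → output overshoot 3.3125 dB → GR 23.1875 dB.
B applies 17.1875 dB more gain reduction.

B, by 17.1875 dB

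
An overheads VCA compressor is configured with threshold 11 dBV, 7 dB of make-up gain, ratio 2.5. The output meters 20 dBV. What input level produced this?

16 dBV

Remove make-up: 20 − 7 = 13 dBV.
Post-compression overshoot = 13 − 11 = 2 dB.
Before 2.5:1 compression the overshoot was 2 × 2.5 = 5 dB, so input = 11 + 5 = 16 dBV.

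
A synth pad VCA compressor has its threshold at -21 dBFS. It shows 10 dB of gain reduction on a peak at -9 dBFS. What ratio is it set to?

Input overshoot = -9 − (-21) = 12 dB.
Output overshoot = 12 − 10 = 2 dB.
Ratio = input overshoot / output overshoot = 12 / 2 = 6.

6:1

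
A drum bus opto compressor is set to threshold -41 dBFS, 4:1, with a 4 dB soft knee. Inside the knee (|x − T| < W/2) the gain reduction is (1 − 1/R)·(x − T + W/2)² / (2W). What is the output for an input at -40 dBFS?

-40.84375 dBFS

x − T + W/2 = -40 − (-41) + 2 = 3.
GR = (1 − 1/4) × 3² / 8 = 0.75 × 9 / 8 = 0.84375 dB.
Output = -40 − 0.84375 = -40.84375 dBFS.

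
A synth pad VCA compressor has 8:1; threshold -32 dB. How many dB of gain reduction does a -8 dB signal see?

21 dB

-8 dB exceeds the threshold by 24 dB.
At 8:1, output sits 24/8 = 3 dB above threshold.
GR = overshoot in − overshoot out = 24 − 3 = 21 dB.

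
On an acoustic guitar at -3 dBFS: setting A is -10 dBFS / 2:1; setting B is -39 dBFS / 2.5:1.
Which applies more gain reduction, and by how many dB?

B, by 18.1 dB

A: 7 dB over, compressed to 3.5 dB over, so 3.5 dB of GR.
B: 36 dB over, compressed to 14.4 dB over, so 21.6 dB of GR.
Difference: 18.1 dB in favour of B.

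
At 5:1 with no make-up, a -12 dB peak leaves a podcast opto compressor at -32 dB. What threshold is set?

-37 dB

Input is 25 dB above T (since output overshoot × R = input overshoot: (-32 − T)·5 = -12 − T gives T = -37 dB).
Check: -37 + (-12 − (-37))/5 = -37 + 5 = -32 dB. ✓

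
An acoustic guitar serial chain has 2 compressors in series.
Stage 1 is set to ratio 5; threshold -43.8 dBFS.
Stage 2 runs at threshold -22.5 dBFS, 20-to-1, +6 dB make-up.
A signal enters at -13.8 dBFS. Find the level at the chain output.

-31.8 dBFS

Stage 1: 30 dB above -43.8 dBFS, reduced 5:1 to 6 dB above → -37.8 dBFS.
Stage 2: below threshold (-37.8 ≤ -22.5); passes unchanged; make-up brings it to -31.8 dBFS.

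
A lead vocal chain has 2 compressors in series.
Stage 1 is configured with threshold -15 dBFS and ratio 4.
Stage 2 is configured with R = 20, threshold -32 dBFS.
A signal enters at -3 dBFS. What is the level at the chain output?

-31 dBFS

Stage 1: 12 dB above -15 dBFS, reduced 4:1 to 3 dB above → -12 dBFS.
Stage 2: overshoot 20 dB → 20/20 = 1 dB → -31 dBFS.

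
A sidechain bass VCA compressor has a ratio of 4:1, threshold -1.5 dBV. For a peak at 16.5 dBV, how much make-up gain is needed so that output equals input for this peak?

Without make-up, output = threshold + overshoot/4 = -1.5 + 4.5 = 3 dBV.
Gap to target: 13.5 dB.

13.5 dB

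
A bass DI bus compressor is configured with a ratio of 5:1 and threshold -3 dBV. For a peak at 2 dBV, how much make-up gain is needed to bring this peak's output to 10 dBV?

12 dB

The peak compresses to -3 + 5/5 = -2 dBV.
To reach 10 dBV requires 10 − (-2) = 12 dB of make-up.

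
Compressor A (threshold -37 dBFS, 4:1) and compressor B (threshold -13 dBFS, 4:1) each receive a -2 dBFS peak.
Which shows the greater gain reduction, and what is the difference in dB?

A: 35 dB over, compressed to 8.75 dB over, so 26.25 dB of GR.
B: 11 dB over, compressed to 2.75 dB over, so 8.25 dB of GR.
A applies 18 dB more gain reduction.

A, by 18 dB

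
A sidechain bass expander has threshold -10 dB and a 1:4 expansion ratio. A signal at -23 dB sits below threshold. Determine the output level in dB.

-62 dB

Below threshold, a 1:4 expander applies gain = (4−1)×(T − x) of attenuation.
(4−1) × 13 = 39 dB, so output = -23 − 39 = -62 dB.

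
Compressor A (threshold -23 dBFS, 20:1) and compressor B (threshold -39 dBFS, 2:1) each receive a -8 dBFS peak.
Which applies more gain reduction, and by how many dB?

B, by 1.25 dB

A: GR = 15 − 15/20 = 14.25 dB.
B: GR = 31 − 31/2 = 15.5 dB.
B reduces 1.25 dB more.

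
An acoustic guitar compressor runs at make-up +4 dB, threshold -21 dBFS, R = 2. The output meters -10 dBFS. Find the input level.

Remove make-up: -10 − 4 = -14 dBFS.
That's 7 dB above the -21 dBFS threshold.
Input overshoot = R × output overshoot = 14 dB → input = -21 + 14 = -7 dBFS.

-7 dBFS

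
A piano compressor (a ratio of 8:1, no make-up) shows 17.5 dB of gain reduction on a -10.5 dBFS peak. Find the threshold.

-30.5 dBFS

Gain reduction = -10.5 − (-28) = 17.5 dB; output overshoot = GR / (R − 1) = 17.5 / 7 = 2.5 dB.
Threshold = output − output overshoot = -28 − 2.5 = -30.5 dBFS.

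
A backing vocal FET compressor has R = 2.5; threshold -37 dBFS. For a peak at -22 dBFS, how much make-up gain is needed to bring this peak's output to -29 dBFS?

The peak compresses to -37 + 15/2.5 = -31 dBFS.
To reach -29 dBFS requires -29 − (-31) = 2 dB of make-up.

2 dB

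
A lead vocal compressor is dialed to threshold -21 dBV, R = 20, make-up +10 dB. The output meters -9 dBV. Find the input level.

19 dBV

Stripping the +10 dB make-up gives -19 dBV at the gain stage.
The compressed level sits -19 − (-21) = 2 dB over threshold.
Before 20:1 compression the overshoot was 2 × 20 = 40 dB, so input = -21 + 40 = 19 dBV.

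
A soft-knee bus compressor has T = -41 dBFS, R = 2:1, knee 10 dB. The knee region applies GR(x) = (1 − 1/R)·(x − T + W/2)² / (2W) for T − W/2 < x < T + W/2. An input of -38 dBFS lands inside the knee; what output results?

-39.6 dBFS

x − T + W/2 = -38 − (-41) + 5 = 8.
GR = (1 − 1/2) × 8² / 20 = 0.5 × 64 / 20 = 1.6 dB.
Output = -38 − 1.6 = -39.6 dBFS.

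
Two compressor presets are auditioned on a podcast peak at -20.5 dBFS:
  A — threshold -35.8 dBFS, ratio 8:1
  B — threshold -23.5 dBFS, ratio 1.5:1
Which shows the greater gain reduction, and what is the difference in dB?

A, by 12.3875 dB

A: overshoot 15.3 dB → output overshoot 1.9125 dB → GR 13.3875 dB.
B: overshoot 3 dB → output overshoot 2 dB → GR 1 dB.
A applies 12.3875 dB more gain reduction.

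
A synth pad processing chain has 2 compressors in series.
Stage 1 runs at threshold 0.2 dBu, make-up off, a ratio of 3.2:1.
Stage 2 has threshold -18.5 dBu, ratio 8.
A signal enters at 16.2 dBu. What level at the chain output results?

Stage 1: 16.2 dBu is 16 dB over 0.2 dBu; at 3.2:1 that becomes 5 dB over, giving 5.2 dBu.
Stage 2: 23.7 dB above -18.5 dBu, reduced 8:1 to 2.9625 dB above → -15.5375 dBu.

-15.5375 dBu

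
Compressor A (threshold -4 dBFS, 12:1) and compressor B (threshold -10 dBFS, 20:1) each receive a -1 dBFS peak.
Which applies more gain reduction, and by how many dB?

B, by 5.8 dB

A: overshoot 3 dB → output overshoot 0.25 dB → GR 2.75 dB.
B: overshoot 9 dB → output overshoot 0.45 dB → GR 8.55 dB.
B reduces 5.8 dB more.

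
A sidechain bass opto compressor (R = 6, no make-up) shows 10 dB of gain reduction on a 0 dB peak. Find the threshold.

-12 dB

Let T be the threshold. Output overshoot = (input overshoot)/R, so -10 − T = (0 − T)/6.
6·(-10 − T) = 0 − T → 5·T = -60 − 0 = -60.
T = -60/5 = -12 dB.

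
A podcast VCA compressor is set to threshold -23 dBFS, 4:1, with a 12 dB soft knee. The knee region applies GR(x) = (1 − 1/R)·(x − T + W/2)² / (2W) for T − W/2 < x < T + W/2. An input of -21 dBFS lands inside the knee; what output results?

-23 dBFS

x − T + W/2 = -21 − (-23) + 6 = 8.
GR = (1 − 1/4) × 8² / 24 = 0.75 × 64 / 24 = 2 dB.
Output = -21 − 2 = -23 dBFS.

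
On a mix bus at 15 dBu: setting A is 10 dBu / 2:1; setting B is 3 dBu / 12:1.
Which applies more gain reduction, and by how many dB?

B, by 8.5 dB

A: overshoot 5 dB → output overshoot 2.5 dB → GR 2.5 dB.
B: overshoot 12 dB → output overshoot 1 dB → GR 11 dB.
B reduces 8.5 dB more.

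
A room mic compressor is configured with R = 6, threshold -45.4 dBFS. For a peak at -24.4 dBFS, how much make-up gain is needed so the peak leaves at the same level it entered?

Overshoot 21 dB → 21/6 = 3.5 dB after compression, so the compressed level is -45.4 + 3.5 = -41.9 dBFS.
Make-up = target − compressed = -24.4 − (-41.9) = 17.5 dB.

17.5 dB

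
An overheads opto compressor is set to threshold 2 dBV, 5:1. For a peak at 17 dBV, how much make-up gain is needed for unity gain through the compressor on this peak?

12 dB

Without make-up, output = threshold + overshoot/5 = 2 + 3 = 5 dBV.
Gap to target: 12 dB.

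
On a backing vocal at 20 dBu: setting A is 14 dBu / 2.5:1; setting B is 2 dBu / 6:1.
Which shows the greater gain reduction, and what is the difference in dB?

B, by 11.4 dB

A: overshoot 6 dB → output overshoot 2.4 dB → GR 3.6 dB.
B: overshoot 18 dB → output overshoot 3 dB → GR 15 dB.
B applies 11.4 dB more gain reduction.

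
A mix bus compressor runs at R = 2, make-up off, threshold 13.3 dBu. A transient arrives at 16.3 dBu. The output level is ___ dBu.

16.3 dBu sits 3 dB over threshold.
At 2:1 the overshoot is divided by 2, leaving 1.5 dB above threshold.
Output = 13.3 + 1.5 = 14.8 dBu.

14.8 dBu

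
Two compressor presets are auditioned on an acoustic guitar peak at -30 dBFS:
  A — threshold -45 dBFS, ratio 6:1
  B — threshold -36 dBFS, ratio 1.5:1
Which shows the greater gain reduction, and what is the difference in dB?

A, by 10.5 dB

A: GR = 15 − 15/6 = 12.5 dB.
B: GR = 6 − 6/1.5 = 2 dB.
A applies 10.5 dB more gain reduction.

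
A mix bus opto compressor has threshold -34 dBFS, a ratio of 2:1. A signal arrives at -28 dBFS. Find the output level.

-31 dBFS

-28 dBFS sits 6 dB over threshold.
2:1 compression reduces that to 6/2 = 3 dB over.
That puts the output at -31 dBFS.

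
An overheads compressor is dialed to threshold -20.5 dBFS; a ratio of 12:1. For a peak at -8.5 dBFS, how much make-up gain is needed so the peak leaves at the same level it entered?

Overshoot 12 dB → 12/12 = 1 dB after compression, so the compressed level is -20.5 + 1 = -19.5 dBFS.
Make-up = target − compressed = -8.5 − (-19.5) = 11 dB.

11 dB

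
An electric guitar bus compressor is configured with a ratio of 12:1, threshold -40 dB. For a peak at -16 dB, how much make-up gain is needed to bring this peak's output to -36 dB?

Overshoot 24 dB → 24/12 = 2 dB after compression, so the compressed level is -40 + 2 = -38 dB.
Make-up = target − compressed = -36 − (-38) = 2 dB.

2 dB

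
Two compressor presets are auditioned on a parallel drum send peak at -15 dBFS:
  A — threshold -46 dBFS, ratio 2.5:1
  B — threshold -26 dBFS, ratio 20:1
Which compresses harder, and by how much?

A: 31 dB over, compressed to 12.4 dB over, so 18.6 dB of GR.
B: 11 dB over, compressed to 0.55 dB over, so 10.45 dB of GR.
Difference: 8.15 dB in favour of A.

A, by 8.15 dB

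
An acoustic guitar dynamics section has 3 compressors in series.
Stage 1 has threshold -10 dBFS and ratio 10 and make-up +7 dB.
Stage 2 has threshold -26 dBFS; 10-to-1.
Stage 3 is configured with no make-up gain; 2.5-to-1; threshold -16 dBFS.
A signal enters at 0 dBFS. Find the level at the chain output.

-23.6 dBFS

Stage 1: 0 dBFS is 10 dB over -10 dBFS; at 10:1 that becomes 1 dB over, giving -9 dBFS; +7 dB make-up → -2 dBFS.
Stage 2: 24 dB above -26 dBFS, reduced 10:1 to 2.4 dB above → -23.6 dBFS.
Stage 3: below threshold (-23.6 ≤ -16); passes unchanged; output -23.6 dBFS.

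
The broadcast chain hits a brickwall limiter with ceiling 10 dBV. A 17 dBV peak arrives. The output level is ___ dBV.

10 dBV

At ∞:1, everything above 10 dBV is held at the ceiling.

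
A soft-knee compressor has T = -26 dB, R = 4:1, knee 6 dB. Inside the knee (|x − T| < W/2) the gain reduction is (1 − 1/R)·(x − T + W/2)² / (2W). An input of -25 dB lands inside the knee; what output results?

x − T + W/2 = -25 − (-26) + 3 = 4.
GR = (1 − 1/4) × 4² / 12 = 0.75 × 16 / 12 = 1 dB.
Output = -25 − 1 = -26 dB.

-26 dB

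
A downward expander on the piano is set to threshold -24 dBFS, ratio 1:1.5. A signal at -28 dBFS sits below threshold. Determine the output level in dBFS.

-30 dBFS

Below threshold, a 1:1.5 expander applies gain = (1.5−1)×(T − x) of attenuation.
(1.5−1) × 4 = 2 dB, so output = -28 − 2 = -30 dBFS.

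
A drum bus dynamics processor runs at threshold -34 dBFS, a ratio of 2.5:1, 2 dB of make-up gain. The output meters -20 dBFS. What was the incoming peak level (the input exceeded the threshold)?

Before make-up, the level was -20 − 2 = -22 dBFS.
Post-compression overshoot = -22 − (-34) = 12 dB.
Before 2.5:1 compression the overshoot was 12 × 2.5 = 30 dB, so input = -34 + 30 = -4 dBFS.

-4 dBFS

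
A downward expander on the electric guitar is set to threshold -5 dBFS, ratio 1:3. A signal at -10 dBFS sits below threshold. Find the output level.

-20 dBFS

Undershoot = (-5) − (-10) = 5 dB.
At 1:3, that expands to 15 dB under threshold.
Output = -5 − 15 = -20 dBFS.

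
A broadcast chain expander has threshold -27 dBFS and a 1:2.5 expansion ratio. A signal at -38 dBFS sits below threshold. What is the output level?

The input is 11 dB below the -27 dBFS threshold.
A 1:2.5 expander multiplies undershoot by 2.5: 11 × 2.5 = 27.5 dB below threshold.
Output = -27 − 27.5 = -54.5 dBFS.

-54.5 dBFS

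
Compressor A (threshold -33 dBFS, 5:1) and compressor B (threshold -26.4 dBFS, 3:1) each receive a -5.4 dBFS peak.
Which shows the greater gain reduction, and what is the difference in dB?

A, by 8.08 dB

A: overshoot 27.6 dB → output overshoot 5.52 dB → GR 22.08 dB.
B: overshoot 21 dB → output overshoot 7 dB → GR 14 dB.
A reduces 8.08 dB more.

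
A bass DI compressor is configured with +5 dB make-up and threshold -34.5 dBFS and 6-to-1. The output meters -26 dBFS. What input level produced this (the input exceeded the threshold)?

-13.5 dBFS

Remove make-up: -26 − 5 = -31 dBFS.
That's 3.5 dB above the -34.5 dBFS threshold.
Before 6:1 compression the overshoot was 3.5 × 6 = 21 dB, so input = -34.5 + 21 = -13.5 dBFS.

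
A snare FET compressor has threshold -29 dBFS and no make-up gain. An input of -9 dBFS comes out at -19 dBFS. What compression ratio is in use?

Input overshoot = -9 − (-29) = 20 dB; output overshoot = -19 − (-29) = 10 dB.
Ratio = 20 / 10 = 2.

2:1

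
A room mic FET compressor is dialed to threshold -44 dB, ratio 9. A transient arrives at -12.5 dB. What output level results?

-40.5 dB

The input is 31.5 dB above the -44 dB threshold.
The 31.5 dB excess becomes 3.5 dB after 9:1 reduction.
So the level is -44 + 3.5 = -40.5 dB.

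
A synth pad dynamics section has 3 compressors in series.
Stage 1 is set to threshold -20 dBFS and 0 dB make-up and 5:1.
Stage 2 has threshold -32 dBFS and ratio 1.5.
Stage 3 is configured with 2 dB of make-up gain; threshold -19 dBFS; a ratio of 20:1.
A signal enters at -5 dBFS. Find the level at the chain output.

-20 dBFS

Stage 1: overshoot 15 dB → 15/5 = 3 dB → -17 dBFS.
Stage 2: 15 dB above -32 dBFS, reduced 1.5:1 to 10 dB above → -22 dBFS.
Stage 3: -22 dBFS ≤ -19 dBFS, so stage 3 doesn't engage; make-up brings it to -20 dBFS.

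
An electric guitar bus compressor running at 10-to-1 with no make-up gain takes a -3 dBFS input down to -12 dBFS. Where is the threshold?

Gain reduction = -3 − (-12) = 9 dB; output overshoot = GR / (R − 1) = 9 / 9 = 1 dB.
Threshold = output − output overshoot = -12 − 1 = -13 dBFS.

-13 dBFS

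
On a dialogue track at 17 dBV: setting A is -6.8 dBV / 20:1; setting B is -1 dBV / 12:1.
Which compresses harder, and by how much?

A, by 6.11 dB

A: 23.8 dB over, compressed to 1.19 dB over, so 22.61 dB of GR.
B: 18 dB over, compressed to 1.5 dB over, so 16.5 dB of GR.
A applies 6.11 dB more gain reduction.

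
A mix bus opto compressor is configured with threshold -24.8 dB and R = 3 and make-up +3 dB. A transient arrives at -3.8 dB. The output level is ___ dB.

-14.8 dB

-3.8 dB sits 21 dB over threshold.
The 21 dB excess becomes 7 dB after 3:1 reduction.
Output = -24.8 + 7 = -17.8 dB; make-up adds 3 dB, giving -14.8 dB.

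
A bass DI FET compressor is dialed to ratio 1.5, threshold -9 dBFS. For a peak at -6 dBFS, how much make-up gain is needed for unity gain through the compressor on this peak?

1 dB

The peak compresses to -9 + 3/1.5 = -7 dBFS.
To reach -6 dBFS requires -6 − (-7) = 1 dB of make-up.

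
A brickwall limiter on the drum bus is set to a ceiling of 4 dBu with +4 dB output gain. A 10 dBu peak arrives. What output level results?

At ∞:1, everything above 4 dBu is held at the ceiling.
Output gain then adds 4 dB: 4 + 4 = 8 dBu.

8 dBu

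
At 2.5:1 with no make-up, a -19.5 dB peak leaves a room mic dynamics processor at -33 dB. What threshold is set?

-42 dB

Let T be the threshold. Output overshoot = (input overshoot)/R, so -33 − T = (-19.5 − T)/2.5.
2.5·(-33 − T) = -19.5 − T → 1.5·T = -82.5 − (-19.5) = -63.
T = -63/1.5 = -42 dB.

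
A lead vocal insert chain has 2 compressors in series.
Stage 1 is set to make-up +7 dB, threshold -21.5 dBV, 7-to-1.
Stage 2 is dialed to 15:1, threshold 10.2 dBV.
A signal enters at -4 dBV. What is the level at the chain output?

-12 dBV

Stage 1: 17.5 dB above -21.5 dBV, reduced 7:1 to 2.5 dB above → -19 dBV; +7 dB make-up → -12 dBV.
Stage 2: -12 dBV is at or below the 10.2 dBV threshold — no compression; output -12 dBV.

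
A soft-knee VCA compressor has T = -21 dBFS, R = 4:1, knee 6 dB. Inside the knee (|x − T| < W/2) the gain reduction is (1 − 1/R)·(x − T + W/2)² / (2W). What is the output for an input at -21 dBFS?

-21.5625 dBFS

x − T + W/2 = -21 − (-21) + 3 = 3.
GR = (1 − 1/4) × 3² / 12 = 0.75 × 9 / 12 = 0.5625 dB.
Output = -21 − 0.5625 = -21.5625 dBFS.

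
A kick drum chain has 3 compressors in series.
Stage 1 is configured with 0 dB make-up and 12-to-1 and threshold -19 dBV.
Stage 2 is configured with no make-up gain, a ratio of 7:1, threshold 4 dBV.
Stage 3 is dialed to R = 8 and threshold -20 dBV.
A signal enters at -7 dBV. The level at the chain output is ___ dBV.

-19.75 dBV

Stage 1: overshoot 12 dB → 12/12 = 1 dB → -18 dBV.
Stage 2: below threshold (-18 ≤ 4); passes unchanged; output -18 dBV.
Stage 3: overshoot 2 dB → 2/8 = 0.25 dB → -19.75 dBV.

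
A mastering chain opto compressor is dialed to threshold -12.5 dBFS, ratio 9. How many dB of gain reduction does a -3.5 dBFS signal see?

The signal is 9 dB above threshold.
After 9:1 compression the overshoot becomes 9/9 = 1 dB.
GR = overshoot in − overshoot out = 9 − 1 = 8 dB.

8 dB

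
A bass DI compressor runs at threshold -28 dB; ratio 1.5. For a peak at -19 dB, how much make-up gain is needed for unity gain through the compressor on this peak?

The peak compresses to -28 + 9/1.5 = -22 dB.
To reach -19 dB requires -19 − (-22) = 3 dB of make-up.

3 dB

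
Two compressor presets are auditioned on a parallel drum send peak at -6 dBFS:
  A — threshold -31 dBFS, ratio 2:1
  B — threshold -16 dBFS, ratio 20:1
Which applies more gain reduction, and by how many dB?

A, by 3 dB

A: overshoot 25 dB → output overshoot 12.5 dB → GR 12.5 dB.
B: overshoot 10 dB → output overshoot 0.5 dB → GR 9.5 dB.
Difference: 3 dB in favour of A.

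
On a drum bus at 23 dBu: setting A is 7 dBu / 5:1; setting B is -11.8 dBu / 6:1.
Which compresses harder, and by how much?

B, by 16.2 dB

A: 16 dB over, compressed to 3.2 dB over, so 12.8 dB of GR.
B: 34.8 dB over, compressed to 5.8 dB over, so 29 dB of GR.
B applies 16.2 dB more gain reduction.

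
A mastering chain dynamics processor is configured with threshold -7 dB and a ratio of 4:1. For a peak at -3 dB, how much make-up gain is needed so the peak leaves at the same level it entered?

3 dB

Overshoot 4 dB → 4/4 = 1 dB after compression, so the compressed level is -7 + 1 = -6 dB.
Make-up = target − compressed = -3 − (-6) = 3 dB.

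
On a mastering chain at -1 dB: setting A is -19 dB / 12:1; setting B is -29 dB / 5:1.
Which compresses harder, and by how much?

A: GR = 18 − 18/12 = 16.5 dB.
B: GR = 28 − 28/5 = 22.4 dB.
Difference: 5.9 dB in favour of B.

B, by 5.9 dB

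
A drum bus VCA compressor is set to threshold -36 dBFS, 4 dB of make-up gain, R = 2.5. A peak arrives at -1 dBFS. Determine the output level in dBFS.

The input is 35 dB above the -36 dBFS threshold.
The 35 dB excess becomes 14 dB after 2.5:1 reduction.
That puts the output at -22 dBFS; make-up adds 4 dB, giving -18 dBFS.

-18 dBFS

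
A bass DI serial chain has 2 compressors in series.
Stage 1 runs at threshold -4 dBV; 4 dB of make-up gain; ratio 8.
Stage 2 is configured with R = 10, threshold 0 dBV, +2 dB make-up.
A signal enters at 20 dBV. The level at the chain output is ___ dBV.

2.3 dBV

Stage 1: 24 dB above -4 dBV, reduced 8:1 to 3 dB above → -1 dBV; +4 dB make-up → 3 dBV.
Stage 2: overshoot 3 dB → 3/10 = 0.3 dB → 0.3 dBV; +2 dB make-up → 2.3 dBV.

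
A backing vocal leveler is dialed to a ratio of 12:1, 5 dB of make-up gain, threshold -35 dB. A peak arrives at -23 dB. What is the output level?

-23 dB sits 12 dB over threshold.
The 12 dB excess becomes 1 dB after 12:1 reduction.
Output = -35 + 1 = -34 dB; make-up adds 5 dB, giving -29 dB.

-29 dB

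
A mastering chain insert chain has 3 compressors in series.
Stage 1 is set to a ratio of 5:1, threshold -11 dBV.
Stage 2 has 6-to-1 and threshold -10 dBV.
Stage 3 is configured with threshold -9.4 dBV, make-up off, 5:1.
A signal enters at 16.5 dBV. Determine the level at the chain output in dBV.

-9.37 dBV

Stage 1: 16.5 dBV is 27.5 dB over -11 dBV; at 5:1 that becomes 5.5 dB over, giving -5.5 dBV.
Stage 2: -5.5 dBV is 4.5 dB over -10 dBV; at 6:1 that becomes 0.75 dB over, giving -9.25 dBV.
Stage 3: 0.15 dB above -9.4 dBV, reduced 5:1 to 0.03 dB above → -9.37 dBV.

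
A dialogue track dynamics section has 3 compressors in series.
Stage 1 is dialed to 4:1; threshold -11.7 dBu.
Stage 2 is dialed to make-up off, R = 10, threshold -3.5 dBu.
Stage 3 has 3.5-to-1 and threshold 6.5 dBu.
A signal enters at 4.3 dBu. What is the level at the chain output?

-7.7 dBu

Stage 1: overshoot 16 dB → 16/4 = 4 dB → -7.7 dBu.
Stage 2: below threshold (-7.7 ≤ -3.5); passes unchanged; output -7.7 dBu.
Stage 3: below threshold (-7.7 ≤ 6.5); passes unchanged; output -7.7 dBu.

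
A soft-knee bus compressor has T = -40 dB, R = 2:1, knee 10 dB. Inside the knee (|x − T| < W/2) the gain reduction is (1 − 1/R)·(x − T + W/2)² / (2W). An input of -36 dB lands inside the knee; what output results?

-38.025 dB

x − T + W/2 = -36 − (-40) + 5 = 9.
GR = (1 − 1/2) × 9² / 20 = 0.5 × 81 / 20 = 2.025 dB.
Output = -36 − 2.025 = -38.025 dB.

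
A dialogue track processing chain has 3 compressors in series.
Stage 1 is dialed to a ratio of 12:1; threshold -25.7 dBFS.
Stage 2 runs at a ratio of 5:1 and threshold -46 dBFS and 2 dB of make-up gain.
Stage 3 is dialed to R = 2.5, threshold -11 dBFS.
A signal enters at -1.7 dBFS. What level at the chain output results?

Stage 1: -1.7 dBFS is 24 dB over -25.7 dBFS; at 12:1 that becomes 2 dB over, giving -23.7 dBFS.
Stage 2: 22.3 dB above -46 dBFS, reduced 5:1 to 4.46 dB above → -41.54 dBFS; +2 dB make-up → -39.54 dBFS.
Stage 3: -39.54 dBFS ≤ -11 dBFS, so stage 3 doesn't engage; output -39.54 dBFS.

-39.54 dBFS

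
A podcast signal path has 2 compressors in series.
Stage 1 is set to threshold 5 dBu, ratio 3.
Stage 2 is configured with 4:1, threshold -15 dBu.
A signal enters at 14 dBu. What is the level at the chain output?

Stage 1: 14 dBu is 9 dB over 5 dBu; at 3:1 that becomes 3 dB over, giving 8 dBu.
Stage 2: overshoot 23 dB → 23/4 = 5.75 dB → -9.25 dBu.

-9.25 dBu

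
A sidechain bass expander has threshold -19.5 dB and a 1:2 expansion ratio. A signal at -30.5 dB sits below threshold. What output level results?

-41.5 dB

The input is 11 dB below the -19.5 dB threshold.
A 1:2 expander multiplies undershoot by 2: 11 × 2 = 22 dB below threshold.
Output = -19.5 − 22 = -41.5 dB.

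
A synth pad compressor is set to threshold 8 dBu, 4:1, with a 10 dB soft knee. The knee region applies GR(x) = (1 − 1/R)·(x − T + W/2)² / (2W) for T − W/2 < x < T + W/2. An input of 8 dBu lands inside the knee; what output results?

7.0625 dBu

x − T + W/2 = 8 − 8 + 5 = 5.
GR = (1 − 1/4) × 5² / 20 = 0.75 × 25 / 20 = 0.9375 dB.
Output = 8 − 0.9375 = 7.0625 dBu.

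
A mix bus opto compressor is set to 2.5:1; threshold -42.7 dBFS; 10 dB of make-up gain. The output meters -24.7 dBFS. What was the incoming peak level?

Before make-up, the level was -24.7 − 10 = -34.7 dBFS.
The compressed level sits -34.7 − (-42.7) = 8 dB over threshold.
Undo the ratio: input overshoot = 8 × 2.5 = 20 dB, giving input = -22.7 dBFS.

-22.7 dBFS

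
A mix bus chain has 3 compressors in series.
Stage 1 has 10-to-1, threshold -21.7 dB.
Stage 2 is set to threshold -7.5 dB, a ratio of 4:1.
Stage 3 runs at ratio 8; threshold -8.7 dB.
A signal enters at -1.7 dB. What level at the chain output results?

-19.7 dB

Stage 1: -1.7 dB is 20 dB over -21.7 dB; at 10:1 that becomes 2 dB over, giving -19.7 dB.
Stage 2: -19.7 dB ≤ -7.5 dB, so stage 2 doesn't engage; output -19.7 dB.
Stage 3: below threshold (-19.7 ≤ -8.7); passes unchanged; output -19.7 dB.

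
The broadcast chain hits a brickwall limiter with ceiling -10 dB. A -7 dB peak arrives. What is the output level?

The limiter clamps the peak to its -10 dB ceiling.

-10 dB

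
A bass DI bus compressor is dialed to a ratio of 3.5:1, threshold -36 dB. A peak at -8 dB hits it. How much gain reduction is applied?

-8 dB exceeds the threshold by 28 dB.
At 3.5:1, output sits 28/3.5 = 8 dB above threshold.
GR = overshoot in − overshoot out = 28 − 8 = 20 dB.

20 dB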